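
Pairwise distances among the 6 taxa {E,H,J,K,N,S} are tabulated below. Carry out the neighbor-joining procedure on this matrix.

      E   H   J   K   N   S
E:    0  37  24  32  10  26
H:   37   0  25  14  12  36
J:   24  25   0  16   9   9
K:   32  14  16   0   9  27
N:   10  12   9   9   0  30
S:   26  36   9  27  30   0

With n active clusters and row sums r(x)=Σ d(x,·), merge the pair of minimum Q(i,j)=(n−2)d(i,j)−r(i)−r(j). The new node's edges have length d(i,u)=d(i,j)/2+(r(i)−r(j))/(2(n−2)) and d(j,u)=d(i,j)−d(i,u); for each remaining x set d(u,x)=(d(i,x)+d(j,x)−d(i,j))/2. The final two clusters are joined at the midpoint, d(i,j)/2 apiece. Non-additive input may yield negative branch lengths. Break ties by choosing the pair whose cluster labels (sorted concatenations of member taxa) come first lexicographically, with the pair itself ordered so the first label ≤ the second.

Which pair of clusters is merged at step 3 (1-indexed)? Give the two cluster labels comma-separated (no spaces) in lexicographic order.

E,JS

iteration 1: select J,S (d=9, Q=-175); attach at lengths (-9/8, 81/8); label the merged cluster JS
  updated: d(E,JS)=41/2, d(H,JS)=26, d(JS,K)=17, d(JS,N)=15
iteration 2: select H,K (d=14, Q=-119); attach at lengths (59/6, 25/6); label the merged cluster HK
  updated: d(E,HK)=55/2, d(HK,JS)=29/2, d(HK,N)=7/2
iteration 3: select E,JS (d=41/2, Q=-67); attach at lengths (49/4, 33/4); label the merged cluster EJS
  updated: d(EJS,HK)=43/4, d(EJS,N)=9/4
iteration 4: select EJS,HK (d=43/4, Q=-33/2); attach at lengths (19/4, 6); label the merged cluster EHJKS
  updated: d(EHJKS,N)=-5/2
iteration 5: select EHJKS,N (d=-5/2); attach at lengths (-5/4, -5/4); label the merged cluster EHJKNS
final tree: (((E:49/4,(J:-9/8,S:81/8):33/4):19/4,(H:59/6,K:25/6):6):-5/4,N:-5/4)
total length: 207/4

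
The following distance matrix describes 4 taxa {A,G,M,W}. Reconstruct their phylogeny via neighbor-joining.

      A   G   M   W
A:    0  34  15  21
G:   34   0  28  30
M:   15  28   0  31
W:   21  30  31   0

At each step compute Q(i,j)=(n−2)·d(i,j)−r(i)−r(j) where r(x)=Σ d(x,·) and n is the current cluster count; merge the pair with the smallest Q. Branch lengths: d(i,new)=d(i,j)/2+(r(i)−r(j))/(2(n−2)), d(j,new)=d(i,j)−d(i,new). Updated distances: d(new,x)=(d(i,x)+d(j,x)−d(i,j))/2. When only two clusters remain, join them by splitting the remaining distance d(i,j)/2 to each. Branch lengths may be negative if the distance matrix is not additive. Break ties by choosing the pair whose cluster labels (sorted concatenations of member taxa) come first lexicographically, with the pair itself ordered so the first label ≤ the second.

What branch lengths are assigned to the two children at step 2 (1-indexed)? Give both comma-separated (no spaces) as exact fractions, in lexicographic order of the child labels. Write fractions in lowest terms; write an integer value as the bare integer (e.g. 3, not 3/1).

6,35/2

step 1: merge (A,M) at d=15, Q=-114; branch lengths A→13/2, M→17/2; new cluster AM
  updated: d(AM,G)=47/2, d(AM,W)=37/2
step 2: merge (AM,G) at d=47/2, Q=-72; branch lengths AM→6, G→35/2; new cluster AGM
  updated: d(AGM,W)=25/2
step 3: merge (AGM,W) at d=25/2; branch lengths AGM→25/4, W→25/4; new cluster AGMW
final tree: (((A:13/2,M:17/2):6,G:35/2):25/4,W:25/4)
total length: 51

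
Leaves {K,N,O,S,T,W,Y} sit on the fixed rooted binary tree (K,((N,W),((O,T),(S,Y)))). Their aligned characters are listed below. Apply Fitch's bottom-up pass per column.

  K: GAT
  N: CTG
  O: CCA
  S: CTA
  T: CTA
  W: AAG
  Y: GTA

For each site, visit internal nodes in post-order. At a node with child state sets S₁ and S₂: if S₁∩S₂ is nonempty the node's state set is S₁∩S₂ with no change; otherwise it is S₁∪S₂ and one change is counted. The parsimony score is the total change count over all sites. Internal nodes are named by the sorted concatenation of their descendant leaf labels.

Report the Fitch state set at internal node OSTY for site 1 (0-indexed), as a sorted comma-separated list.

T

[col 0] NW: children N:{C}, W:{A} ∪→ {A,C}; cost 1
[col 0] OT: children O:{C}, T:{C} ∩→ {C}; cost 0
[col 0] SY: children S:{C}, Y:{G} ∪→ {C,G}; cost 1
[col 0] OSTY: children OT:{C}, SY:{C,G} ∩→ {C}; cost 0
[col 0] NOSTWY: children NW:{A,C}, OSTY:{C} ∩→ {C}; cost 0
[col 0] KNOSTWY: children K:{G}, NOSTWY:{C} ∪→ {C,G}; cost 1
[col 1] NW: children N:{T}, W:{A} ∪→ {A,T}; cost 1
[col 1] OT: children O:{C}, T:{T} ∪→ {C,T}; cost 1
[col 1] SY: children S:{T}, Y:{T} ∩→ {T}; cost 0
[col 1] OSTY: children OT:{C,T}, SY:{T} ∩→ {T}; cost 0
[col 1] NOSTWY: children NW:{A,T}, OSTY:{T} ∩→ {T}; cost 0
[col 1] KNOSTWY: children K:{A}, NOSTWY:{T} ∪→ {A,T}; cost 1
[col 2] NW: children N:{G}, W:{G} ∩→ {G}; cost 0
[col 2] OT: children O:{A}, T:{A} ∩→ {A}; cost 0
[col 2] SY: children S:{A}, Y:{A} ∩→ {A}; cost 0
[col 2] OSTY: children OT:{A}, SY:{A} ∩→ {A}; cost 0
[col 2] NOSTWY: children NW:{G}, OSTY:{A} ∪→ {A,G}; cost 1
[col 2] KNOSTWY: children K:{T}, NOSTWY:{A,G} ∪→ {A,G,T}; cost 1
per-site changes: [3, 3, 2]; total = 8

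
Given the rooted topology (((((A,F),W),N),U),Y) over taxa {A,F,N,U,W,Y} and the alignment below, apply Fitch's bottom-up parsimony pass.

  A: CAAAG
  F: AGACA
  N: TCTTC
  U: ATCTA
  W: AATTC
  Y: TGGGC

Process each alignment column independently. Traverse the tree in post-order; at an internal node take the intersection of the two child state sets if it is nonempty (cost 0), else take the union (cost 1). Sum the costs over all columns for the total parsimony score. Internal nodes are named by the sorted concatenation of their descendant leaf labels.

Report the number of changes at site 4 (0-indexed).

AF@0: {C} ∪ {A} = {A,C} (union, +1)
AFW@0: {A,C} ∩ {A} = {A} (intersection, +0)
AFNW@0: {A} ∪ {T} = {A,T} (union, +1)
AFNUW@0: {A,T} ∩ {A} = {A} (intersection, +0)
AFNUWY@0: {A} ∪ {T} = {A,T} (union, +1)
AF@1: {A} ∪ {G} = {A,G} (union, +1)
AFW@1: {A,G} ∩ {A} = {A} (intersection, +0)
AFNW@1: {A} ∪ {C} = {A,C} (union, +1)
AFNUW@1: {A,C} ∪ {T} = {A,C,T} (union, +1)
AFNUWY@1: {A,C,T} ∪ {G} = {A,C,G,T} (union, +1)
AF@2: {A} ∩ {A} = {A} (intersection, +0)
AFW@2: {A} ∪ {T} = {A,T} (union, +1)
AFNW@2: {A,T} ∩ {T} = {T} (intersection, +0)
AFNUW@2: {T} ∪ {C} = {C,T} (union, +1)
AFNUWY@2: {C,T} ∪ {G} = {C,G,T} (union, +1)
AF@3: {A} ∪ {C} = {A,C} (union, +1)
AFW@3: {A,C} ∪ {T} = {A,C,T} (union, +1)
AFNW@3: {A,C,T} ∩ {T} = {T} (intersection, +0)
AFNUW@3: {T} ∩ {T} = {T} (intersection, +0)
AFNUWY@3: {T} ∪ {G} = {G,T} (union, +1)
AF@4: {G} ∪ {A} = {A,G} (union, +1)
AFW@4: {A,G} ∪ {C} = {A,C,G} (union, +1)
AFNW@4: {A,C,G} ∩ {C} = {C} (intersection, +0)
AFNUW@4: {C} ∪ {A} = {A,C} (union, +1)
AFNUWY@4: {A,C} ∩ {C} = {C} (intersection, +0)
per-site changes: [3, 4, 3, 3, 3]; total = 16

3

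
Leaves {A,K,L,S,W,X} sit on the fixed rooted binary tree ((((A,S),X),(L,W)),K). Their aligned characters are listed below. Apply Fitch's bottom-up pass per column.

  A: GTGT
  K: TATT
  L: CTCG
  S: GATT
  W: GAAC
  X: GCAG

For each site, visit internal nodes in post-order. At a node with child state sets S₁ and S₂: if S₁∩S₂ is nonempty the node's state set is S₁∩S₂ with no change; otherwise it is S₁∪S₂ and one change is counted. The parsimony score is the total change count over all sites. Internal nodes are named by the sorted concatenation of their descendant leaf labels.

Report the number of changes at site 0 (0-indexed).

[col 0] AS: children A:{G}, S:{G} ∩→ {G}; cost 0
[col 0] ASX: children AS:{G}, X:{G} ∩→ {G}; cost 0
[col 0] LW: children L:{C}, W:{G} ∪→ {C,G}; cost 1
[col 0] ALSWX: children ASX:{G}, LW:{C,G} ∩→ {G}; cost 0
[col 0] AKLSWX: children ALSWX:{G}, K:{T} ∪→ {G,T}; cost 1
[col 1] AS: children A:{T}, S:{A} ∪→ {A,T}; cost 1
[col 1] ASX: children AS:{A,T}, X:{C} ∪→ {A,C,T}; cost 1
[col 1] LW: children L:{T}, W:{A} ∪→ {A,T}; cost 1
[col 1] ALSWX: children ASX:{A,C,T}, LW:{A,T} ∩→ {A,T}; cost 0
[col 1] AKLSWX: children ALSWX:{A,T}, K:{A} ∩→ {A}; cost 0
[col 2] AS: children A:{G}, S:{T} ∪→ {G,T}; cost 1
[col 2] ASX: children AS:{G,T}, X:{A} ∪→ {A,G,T}; cost 1
[col 2] LW: children L:{C}, W:{A} ∪→ {A,C}; cost 1
[col 2] ALSWX: children ASX:{A,G,T}, LW:{A,C} ∩→ {A}; cost 0
[col 2] AKLSWX: children ALSWX:{A}, K:{T} ∪→ {A,T}; cost 1
[col 3] AS: children A:{T}, S:{T} ∩→ {T}; cost 0
[col 3] ASX: children AS:{T}, X:{G} ∪→ {G,T}; cost 1
[col 3] LW: children L:{G}, W:{C} ∪→ {C,G}; cost 1
[col 3] ALSWX: children ASX:{G,T}, LW:{C,G} ∩→ {G}; cost 0
[col 3] AKLSWX: children ALSWX:{G}, K:{T} ∪→ {G,T}; cost 1
per-site changes: [2, 3, 4, 3]; total = 12

2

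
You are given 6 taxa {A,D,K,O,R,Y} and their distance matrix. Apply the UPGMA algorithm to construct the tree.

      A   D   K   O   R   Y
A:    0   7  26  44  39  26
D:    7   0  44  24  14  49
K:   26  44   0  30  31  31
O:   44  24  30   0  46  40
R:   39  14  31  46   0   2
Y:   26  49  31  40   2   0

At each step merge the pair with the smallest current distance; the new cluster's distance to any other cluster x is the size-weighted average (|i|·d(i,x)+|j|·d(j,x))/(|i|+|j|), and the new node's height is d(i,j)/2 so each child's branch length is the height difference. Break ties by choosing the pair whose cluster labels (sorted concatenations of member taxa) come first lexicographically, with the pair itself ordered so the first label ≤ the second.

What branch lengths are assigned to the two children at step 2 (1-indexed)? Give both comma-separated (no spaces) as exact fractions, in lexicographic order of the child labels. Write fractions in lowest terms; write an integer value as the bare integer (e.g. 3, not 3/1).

1. join R+Y (d=2) ⇒ RY; edges |R|=1, |Y|=1
  updated: d(A,RY)=65/2, d(D,RY)=63/2, d(K,RY)=31, d(O,RY)=43
2. join A+D (d=7) ⇒ AD; edges |A|=7/2, |D|=7/2
  updated: d(AD,K)=35, d(AD,O)=34, d(AD,RY)=32
3. join K+O (d=30) ⇒ KO; edges |K|=15, |O|=15
  updated: d(AD,KO)=69/2, d(KO,RY)=37
4. join AD+RY (d=32) ⇒ ADRY; edges |AD|=25/2, |RY|=15
  updated: d(ADRY,KO)=143/4
5. join ADRY+KO (d=143/4) ⇒ ADKORY; edges |ADRY|=15/8, |KO|=23/8
final tree: (((A:7/2,D:7/2):25/2,(R:1,Y:1):15):15/8,(K:15,O:15):23/8)
total length: 285/4

7/2,7/2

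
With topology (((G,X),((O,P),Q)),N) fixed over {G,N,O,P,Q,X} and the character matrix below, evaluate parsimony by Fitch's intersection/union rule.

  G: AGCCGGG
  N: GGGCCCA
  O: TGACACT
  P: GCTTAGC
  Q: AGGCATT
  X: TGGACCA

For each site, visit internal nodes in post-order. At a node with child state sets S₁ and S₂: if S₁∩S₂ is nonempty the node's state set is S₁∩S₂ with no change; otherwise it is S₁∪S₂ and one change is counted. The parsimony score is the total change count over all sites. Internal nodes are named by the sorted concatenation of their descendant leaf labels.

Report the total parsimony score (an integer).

site 0, node GX: G={A} ∪ X={T} → {A,T} (+1)
site 0, node OP: O={T} ∪ P={G} → {G,T} (+1)
site 0, node OPQ: OP={G,T} ∪ Q={A} → {A,G,T} (+1)
site 0, node GOPQX: GX={A,T} ∩ OPQ={A,G,T} → {A,T} (+0)
site 0, node GNOPQX: GOPQX={A,T} ∪ N={G} → {A,G,T} (+1)
site 1, node GX: G={G} ∩ X={G} → {G} (+0)
site 1, node OP: O={G} ∪ P={C} → {C,G} (+1)
site 1, node OPQ: OP={C,G} ∩ Q={G} → {G} (+0)
site 1, node GOPQX: GX={G} ∩ OPQ={G} → {G} (+0)
site 1, node GNOPQX: GOPQX={G} ∩ N={G} → {G} (+0)
site 2, node GX: G={C} ∪ X={G} → {C,G} (+1)
site 2, node OP: O={A} ∪ P={T} → {A,T} (+1)
site 2, node OPQ: OP={A,T} ∪ Q={G} → {A,G,T} (+1)
site 2, node GOPQX: GX={C,G} ∩ OPQ={A,G,T} → {G} (+0)
site 2, node GNOPQX: GOPQX={G} ∩ N={G} → {G} (+0)
site 3, node GX: G={C} ∪ X={A} → {A,C} (+1)
site 3, node OP: O={C} ∪ P={T} → {C,T} (+1)
site 3, node OPQ: OP={C,T} ∩ Q={C} → {C} (+0)
site 3, node GOPQX: GX={A,C} ∩ OPQ={C} → {C} (+0)
site 3, node GNOPQX: GOPQX={C} ∩ N={C} → {C} (+0)
site 4, node GX: G={G} ∪ X={C} → {C,G} (+1)
site 4, node OP: O={A} ∩ P={A} → {A} (+0)
site 4, node OPQ: OP={A} ∩ Q={A} → {A} (+0)
site 4, node GOPQX: GX={C,G} ∪ OPQ={A} → {A,C,G} (+1)
site 4, node GNOPQX: GOPQX={A,C,G} ∩ N={C} → {C} (+0)
site 5, node GX: G={G} ∪ X={C} → {C,G} (+1)
site 5, node OP: O={C} ∪ P={G} → {C,G} (+1)
site 5, node OPQ: OP={C,G} ∪ Q={T} → {C,G,T} (+1)
site 5, node GOPQX: GX={C,G} ∩ OPQ={C,G,T} → {C,G} (+0)
site 5, node GNOPQX: GOPQX={C,G} ∩ N={C} → {C} (+0)
site 6, node GX: G={G} ∪ X={A} → {A,G} (+1)
site 6, node OP: O={T} ∪ P={C} → {C,T} (+1)
site 6, node OPQ: OP={C,T} ∩ Q={T} → {T} (+0)
site 6, node GOPQX: GX={A,G} ∪ OPQ={T} → {A,G,T} (+1)
site 6, node GNOPQX: GOPQX={A,G,T} ∩ N={A} → {A} (+0)
per-site changes: [4, 1, 3, 2, 2, 3, 3]; total = 18

18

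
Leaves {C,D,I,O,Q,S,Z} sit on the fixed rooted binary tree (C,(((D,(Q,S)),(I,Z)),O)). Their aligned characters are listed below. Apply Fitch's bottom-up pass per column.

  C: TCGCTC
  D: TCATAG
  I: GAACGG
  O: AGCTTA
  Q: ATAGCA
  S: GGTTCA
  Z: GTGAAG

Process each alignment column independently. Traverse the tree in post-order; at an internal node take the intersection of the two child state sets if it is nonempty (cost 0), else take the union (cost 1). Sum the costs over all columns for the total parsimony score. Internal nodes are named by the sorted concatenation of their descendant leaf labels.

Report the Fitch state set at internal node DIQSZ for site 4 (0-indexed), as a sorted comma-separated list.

A

site 0, node QS: Q={A} ∪ S={G} → {A,G} (+1)
site 0, node DQS: D={T} ∪ QS={A,G} → {A,G,T} (+1)
site 0, node IZ: I={G} ∩ Z={G} → {G} (+0)
site 0, node DIQSZ: DQS={A,G,T} ∩ IZ={G} → {G} (+0)
site 0, node DIOQSZ: DIQSZ={G} ∪ O={A} → {A,G} (+1)
site 0, node CDIOQSZ: C={T} ∪ DIOQSZ={A,G} → {A,G,T} (+1)
site 1, node QS: Q={T} ∪ S={G} → {G,T} (+1)
site 1, node DQS: D={C} ∪ QS={G,T} → {C,G,T} (+1)
site 1, node IZ: I={A} ∪ Z={T} → {A,T} (+1)
site 1, node DIQSZ: DQS={C,G,T} ∩ IZ={A,T} → {T} (+0)
site 1, node DIOQSZ: DIQSZ={T} ∪ O={G} → {G,T} (+1)
site 1, node CDIOQSZ: C={C} ∪ DIOQSZ={G,T} → {C,G,T} (+1)
site 2, node QS: Q={A} ∪ S={T} → {A,T} (+1)
site 2, node DQS: D={A} ∩ QS={A,T} → {A} (+0)
site 2, node IZ: I={A} ∪ Z={G} → {A,G} (+1)
site 2, node DIQSZ: DQS={A} ∩ IZ={A,G} → {A} (+0)
site 2, node DIOQSZ: DIQSZ={A} ∪ O={C} → {A,C} (+1)
site 2, node CDIOQSZ: C={G} ∪ DIOQSZ={A,C} → {A,C,G} (+1)
site 3, node QS: Q={G} ∪ S={T} → {G,T} (+1)
site 3, node DQS: D={T} ∩ QS={G,T} → {T} (+0)
site 3, node IZ: I={C} ∪ Z={A} → {A,C} (+1)
site 3, node DIQSZ: DQS={T} ∪ IZ={A,C} → {A,C,T} (+1)
site 3, node DIOQSZ: DIQSZ={A,C,T} ∩ O={T} → {T} (+0)
site 3, node CDIOQSZ: C={C} ∪ DIOQSZ={T} → {C,T} (+1)
site 4, node QS: Q={C} ∩ S={C} → {C} (+0)
site 4, node DQS: D={A} ∪ QS={C} → {A,C} (+1)
site 4, node IZ: I={G} ∪ Z={A} → {A,G} (+1)
site 4, node DIQSZ: DQS={A,C} ∩ IZ={A,G} → {A} (+0)
site 4, node DIOQSZ: DIQSZ={A} ∪ O={T} → {A,T} (+1)
site 4, node CDIOQSZ: C={T} ∩ DIOQSZ={A,T} → {T} (+0)
site 5, node QS: Q={A} ∩ S={A} → {A} (+0)
site 5, node DQS: D={G} ∪ QS={A} → {A,G} (+1)
site 5, node IZ: I={G} ∩ Z={G} → {G} (+0)
site 5, node DIQSZ: DQS={A,G} ∩ IZ={G} → {G} (+0)
site 5, node DIOQSZ: DIQSZ={G} ∪ O={A} → {A,G} (+1)
site 5, node CDIOQSZ: C={C} ∪ DIOQSZ={A,G} → {A,C,G} (+1)
per-site changes: [4, 5, 4, 4, 3, 3]; total = 23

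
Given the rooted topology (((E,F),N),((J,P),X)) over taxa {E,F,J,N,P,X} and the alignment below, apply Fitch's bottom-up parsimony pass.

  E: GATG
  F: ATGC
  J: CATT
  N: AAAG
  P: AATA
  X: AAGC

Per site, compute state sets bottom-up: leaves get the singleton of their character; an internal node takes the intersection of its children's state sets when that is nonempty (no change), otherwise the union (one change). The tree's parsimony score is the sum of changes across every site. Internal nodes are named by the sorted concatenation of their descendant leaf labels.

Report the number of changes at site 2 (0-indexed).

3

[col 0] EF: children E:{G}, F:{A} ∪→ {A,G}; cost 1
[col 0] EFN: children EF:{A,G}, N:{A} ∩→ {A}; cost 0
[col 0] JP: children J:{C}, P:{A} ∪→ {A,C}; cost 1
[col 0] JPX: children JP:{A,C}, X:{A} ∩→ {A}; cost 0
[col 0] EFJNPX: children EFN:{A}, JPX:{A} ∩→ {A}; cost 0
[col 1] EF: children E:{A}, F:{T} ∪→ {A,T}; cost 1
[col 1] EFN: children EF:{A,T}, N:{A} ∩→ {A}; cost 0
[col 1] JP: children J:{A}, P:{A} ∩→ {A}; cost 0
[col 1] JPX: children JP:{A}, X:{A} ∩→ {A}; cost 0
[col 1] EFJNPX: children EFN:{A}, JPX:{A} ∩→ {A}; cost 0
[col 2] EF: children E:{T}, F:{G} ∪→ {G,T}; cost 1
[col 2] EFN: children EF:{G,T}, N:{A} ∪→ {A,G,T}; cost 1
[col 2] JP: children J:{T}, P:{T} ∩→ {T}; cost 0
[col 2] JPX: children JP:{T}, X:{G} ∪→ {G,T}; cost 1
[col 2] EFJNPX: children EFN:{A,G,T}, JPX:{G,T} ∩→ {G,T}; cost 0
[col 3] EF: children E:{G}, F:{C} ∪→ {C,G}; cost 1
[col 3] EFN: children EF:{C,G}, N:{G} ∩→ {G}; cost 0
[col 3] JP: children J:{T}, P:{A} ∪→ {A,T}; cost 1
[col 3] JPX: children JP:{A,T}, X:{C} ∪→ {A,C,T}; cost 1
[col 3] EFJNPX: children EFN:{G}, JPX:{A,C,T} ∪→ {A,C,G,T}; cost 1
per-site changes: [2, 1, 3, 4]; total = 10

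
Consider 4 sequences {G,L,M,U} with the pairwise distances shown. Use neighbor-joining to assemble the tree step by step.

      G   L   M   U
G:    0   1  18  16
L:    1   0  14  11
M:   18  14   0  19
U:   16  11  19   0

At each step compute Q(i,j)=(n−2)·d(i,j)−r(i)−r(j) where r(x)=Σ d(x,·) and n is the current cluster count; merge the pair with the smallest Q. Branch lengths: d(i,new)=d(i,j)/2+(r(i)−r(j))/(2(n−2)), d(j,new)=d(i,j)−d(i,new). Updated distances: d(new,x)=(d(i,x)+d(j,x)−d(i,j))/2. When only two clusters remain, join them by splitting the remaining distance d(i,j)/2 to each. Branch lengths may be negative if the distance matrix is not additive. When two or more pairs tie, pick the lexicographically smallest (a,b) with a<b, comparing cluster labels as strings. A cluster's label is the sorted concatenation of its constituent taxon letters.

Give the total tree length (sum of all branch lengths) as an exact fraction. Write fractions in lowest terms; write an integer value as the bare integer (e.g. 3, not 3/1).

99/4

iteration 1: select G,L (d=1, Q=-59); attach at lengths (11/4, -7/4); label the merged cluster GL
  updated: d(GL,M)=31/2, d(GL,U)=13
iteration 2: select GL,M (d=31/2, Q=-95/2); attach at lengths (19/4, 43/4); label the merged cluster GLM
  updated: d(GLM,U)=33/4
iteration 3: select GLM,U (d=33/4); attach at lengths (33/8, 33/8); label the merged cluster GLMU
final tree: (((G:11/4,L:-7/4):19/4,M:43/4):33/8,U:33/8)
total length: 99/4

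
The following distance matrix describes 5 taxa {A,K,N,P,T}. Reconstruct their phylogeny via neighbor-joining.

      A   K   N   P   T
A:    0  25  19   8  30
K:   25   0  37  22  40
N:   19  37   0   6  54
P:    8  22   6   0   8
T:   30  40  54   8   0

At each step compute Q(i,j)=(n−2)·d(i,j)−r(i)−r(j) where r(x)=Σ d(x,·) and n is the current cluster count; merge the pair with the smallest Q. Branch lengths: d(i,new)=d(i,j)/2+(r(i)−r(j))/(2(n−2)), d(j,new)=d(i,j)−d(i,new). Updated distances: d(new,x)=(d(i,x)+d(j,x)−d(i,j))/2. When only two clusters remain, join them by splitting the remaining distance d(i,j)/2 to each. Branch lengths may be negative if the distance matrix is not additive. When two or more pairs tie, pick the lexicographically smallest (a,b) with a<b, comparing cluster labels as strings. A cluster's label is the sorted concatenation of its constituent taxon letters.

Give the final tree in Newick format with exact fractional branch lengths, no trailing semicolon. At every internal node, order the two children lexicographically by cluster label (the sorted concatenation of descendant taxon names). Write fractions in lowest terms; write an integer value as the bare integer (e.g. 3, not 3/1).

step 1: merge (P,T) at d=8, Q=-152; branch lengths P→-32/3, T→56/3; new cluster PT
  updated: d(A,PT)=15, d(K,PT)=27, d(N,PT)=26
step 2: merge (A,N) at d=19, Q=-103; branch lengths A→15/4, N→61/4; new cluster AN
  updated: d(AN,K)=43/2, d(AN,PT)=11
step 3: merge (AN,K) at d=43/2, Q=-119/2; branch lengths AN→11/4, K→75/4; new cluster AKN
  updated: d(AKN,PT)=33/4
step 4: merge (AKN,PT) at d=33/4; branch lengths AKN→33/8, PT→33/8; new cluster AKNPT
final tree: (((A:15/4,N:61/4):11/4,K:75/4):33/8,(P:-32/3,T:56/3):33/8)
total length: 227/4

(((A:15/4,N:61/4):11/4,K:75/4):33/8,(P:-32/3,T:56/3):33/8)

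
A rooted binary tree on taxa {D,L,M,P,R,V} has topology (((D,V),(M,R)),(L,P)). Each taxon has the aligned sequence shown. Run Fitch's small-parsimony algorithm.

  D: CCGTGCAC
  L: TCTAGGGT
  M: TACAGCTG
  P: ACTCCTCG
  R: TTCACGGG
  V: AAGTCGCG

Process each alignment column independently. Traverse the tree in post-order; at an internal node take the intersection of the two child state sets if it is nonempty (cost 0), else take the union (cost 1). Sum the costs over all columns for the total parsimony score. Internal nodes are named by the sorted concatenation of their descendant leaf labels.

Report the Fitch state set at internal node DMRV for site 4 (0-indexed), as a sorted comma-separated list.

[col 0] DV: children D:{C}, V:{A} ∪→ {A,C}; cost 1
[col 0] MR: children M:{T}, R:{T} ∩→ {T}; cost 0
[col 0] DMRV: children DV:{A,C}, MR:{T} ∪→ {A,C,T}; cost 1
[col 0] LP: children L:{T}, P:{A} ∪→ {A,T}; cost 1
[col 0] DLMPRV: children DMRV:{A,C,T}, LP:{A,T} ∩→ {A,T}; cost 0
[col 1] DV: children D:{C}, V:{A} ∪→ {A,C}; cost 1
[col 1] MR: children M:{A}, R:{T} ∪→ {A,T}; cost 1
[col 1] DMRV: children DV:{A,C}, MR:{A,T} ∩→ {A}; cost 0
[col 1] LP: children L:{C}, P:{C} ∩→ {C}; cost 0
[col 1] DLMPRV: children DMRV:{A}, LP:{C} ∪→ {A,C}; cost 1
[col 2] DV: children D:{G}, V:{G} ∩→ {G}; cost 0
[col 2] MR: children M:{C}, R:{C} ∩→ {C}; cost 0
[col 2] DMRV: children DV:{G}, MR:{C} ∪→ {C,G}; cost 1
[col 2] LP: children L:{T}, P:{T} ∩→ {T}; cost 0
[col 2] DLMPRV: children DMRV:{C,G}, LP:{T} ∪→ {C,G,T}; cost 1
[col 3] DV: children D:{T}, V:{T} ∩→ {T}; cost 0
[col 3] MR: children M:{A}, R:{A} ∩→ {A}; cost 0
[col 3] DMRV: children DV:{T}, MR:{A} ∪→ {A,T}; cost 1
[col 3] LP: children L:{A}, P:{C} ∪→ {A,C}; cost 1
[col 3] DLMPRV: children DMRV:{A,T}, LP:{A,C} ∩→ {A}; cost 0
[col 4] DV: children D:{G}, V:{C} ∪→ {C,G}; cost 1
[col 4] MR: children M:{G}, R:{C} ∪→ {C,G}; cost 1
[col 4] DMRV: children DV:{C,G}, MR:{C,G} ∩→ {C,G}; cost 0
[col 4] LP: children L:{G}, P:{C} ∪→ {C,G}; cost 1
[col 4] DLMPRV: children DMRV:{C,G}, LP:{C,G} ∩→ {C,G}; cost 0
[col 5] DV: children D:{C}, V:{G} ∪→ {C,G}; cost 1
[col 5] MR: children M:{C}, R:{G} ∪→ {C,G}; cost 1
[col 5] DMRV: children DV:{C,G}, MR:{C,G} ∩→ {C,G}; cost 0
[col 5] LP: children L:{G}, P:{T} ∪→ {G,T}; cost 1
[col 5] DLMPRV: children DMRV:{C,G}, LP:{G,T} ∩→ {G}; cost 0
[col 6] DV: children D:{A}, V:{C} ∪→ {A,C}; cost 1
[col 6] MR: children M:{T}, R:{G} ∪→ {G,T}; cost 1
[col 6] DMRV: children DV:{A,C}, MR:{G,T} ∪→ {A,C,G,T}; cost 1
[col 6] LP: children L:{G}, P:{C} ∪→ {C,G}; cost 1
[col 6] DLMPRV: children DMRV:{A,C,G,T}, LP:{C,G} ∩→ {C,G}; cost 0
[col 7] DV: children D:{C}, V:{G} ∪→ {C,G}; cost 1
[col 7] MR: children M:{G}, R:{G} ∩→ {G}; cost 0
[col 7] DMRV: children DV:{C,G}, MR:{G} ∩→ {G}; cost 0
[col 7] LP: children L:{T}, P:{G} ∪→ {G,T}; cost 1
[col 7] DLMPRV: children DMRV:{G}, LP:{G,T} ∩→ {G}; cost 0
per-site changes: [3, 3, 2, 2, 3, 3, 4, 2]; total = 22

C,G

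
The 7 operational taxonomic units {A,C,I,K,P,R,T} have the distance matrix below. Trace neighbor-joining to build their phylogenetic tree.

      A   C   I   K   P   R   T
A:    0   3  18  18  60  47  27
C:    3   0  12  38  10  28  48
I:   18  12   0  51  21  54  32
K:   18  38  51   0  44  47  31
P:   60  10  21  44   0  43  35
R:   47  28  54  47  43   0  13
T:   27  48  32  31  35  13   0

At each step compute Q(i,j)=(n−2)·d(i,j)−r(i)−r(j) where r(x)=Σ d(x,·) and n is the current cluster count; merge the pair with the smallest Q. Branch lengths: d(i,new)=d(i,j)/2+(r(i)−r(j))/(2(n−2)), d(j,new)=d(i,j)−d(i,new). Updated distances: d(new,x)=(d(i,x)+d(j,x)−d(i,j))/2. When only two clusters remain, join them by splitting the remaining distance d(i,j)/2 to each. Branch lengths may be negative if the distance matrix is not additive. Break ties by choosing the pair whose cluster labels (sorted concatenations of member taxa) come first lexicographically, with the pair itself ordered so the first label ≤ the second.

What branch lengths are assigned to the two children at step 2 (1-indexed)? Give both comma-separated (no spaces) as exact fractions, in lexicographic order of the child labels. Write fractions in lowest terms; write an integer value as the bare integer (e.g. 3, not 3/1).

1. join R+T (d=13, Q=-353) ⇒ RT; edges |R|=111/10, |T|=19/10
  updated: d(A,RT)=61/2, d(C,RT)=63/2, d(I,RT)=73/2, d(K,RT)=65/2, d(P,RT)=65/2
2. join A+K (d=18, Q=-241) ⇒ AK; edges |A|=9/4, |K|=63/4
  updated: d(AK,C)=23/2, d(AK,I)=51/2, d(AK,P)=43, d(AK,RT)=45/2
3. join AK+RT (d=45/2, Q=-158) ⇒ AKRT; edges |AK|=47/6, |RT|=44/3
  updated: d(AKRT,C)=41/4, d(AKRT,I)=79/4, d(AKRT,P)=53/2
4. join AKRT+I (d=79/4, Q=-279/4) ⇒ AIKRT; edges |AKRT|=173/16, |I|=143/16
  updated: d(AIKRT,C)=5/4, d(AIKRT,P)=111/8
5. join AIKRT+C (d=5/4, Q=-201/8) ⇒ ACIKRT; edges |AIKRT|=41/16, |C|=-21/16
  updated: d(ACIKRT,P)=181/16
6. join ACIKRT+P (d=181/16) ⇒ ACIKPRT; edges |ACIKRT|=181/32, |P|=181/32
final tree: (((((A:9/4,K:63/4):47/6,(R:111/10,T:19/10):44/3):173/16,I:143/16):41/16,C:-21/16):181/32,P:181/32)
total length: 1373/16

9/4,63/4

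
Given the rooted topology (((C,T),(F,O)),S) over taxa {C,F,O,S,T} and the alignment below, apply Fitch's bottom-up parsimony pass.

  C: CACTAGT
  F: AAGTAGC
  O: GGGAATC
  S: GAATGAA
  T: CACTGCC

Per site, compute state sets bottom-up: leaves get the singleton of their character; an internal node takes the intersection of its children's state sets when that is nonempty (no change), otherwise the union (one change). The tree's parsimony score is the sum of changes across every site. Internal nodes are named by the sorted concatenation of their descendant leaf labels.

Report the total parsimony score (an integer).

13

[col 0] CT: children C:{C}, T:{C} ∩→ {C}; cost 0
[col 0] FO: children F:{A}, O:{G} ∪→ {A,G}; cost 1
[col 0] CFOT: children CT:{C}, FO:{A,G} ∪→ {A,C,G}; cost 1
[col 0] CFOST: children CFOT:{A,C,G}, S:{G} ∩→ {G}; cost 0
[col 1] CT: children C:{A}, T:{A} ∩→ {A}; cost 0
[col 1] FO: children F:{A}, O:{G} ∪→ {A,G}; cost 1
[col 1] CFOT: children CT:{A}, FO:{A,G} ∩→ {A}; cost 0
[col 1] CFOST: children CFOT:{A}, S:{A} ∩→ {A}; cost 0
[col 2] CT: children C:{C}, T:{C} ∩→ {C}; cost 0
[col 2] FO: children F:{G}, O:{G} ∩→ {G}; cost 0
[col 2] CFOT: children CT:{C}, FO:{G} ∪→ {C,G}; cost 1
[col 2] CFOST: children CFOT:{C,G}, S:{A} ∪→ {A,C,G}; cost 1
[col 3] CT: children C:{T}, T:{T} ∩→ {T}; cost 0
[col 3] FO: children F:{T}, O:{A} ∪→ {A,T}; cost 1
[col 3] CFOT: children CT:{T}, FO:{A,T} ∩→ {T}; cost 0
[col 3] CFOST: children CFOT:{T}, S:{T} ∩→ {T}; cost 0
[col 4] CT: children C:{A}, T:{G} ∪→ {A,G}; cost 1
[col 4] FO: children F:{A}, O:{A} ∩→ {A}; cost 0
[col 4] CFOT: children CT:{A,G}, FO:{A} ∩→ {A}; cost 0
[col 4] CFOST: children CFOT:{A}, S:{G} ∪→ {A,G}; cost 1
[col 5] CT: children C:{G}, T:{C} ∪→ {C,G}; cost 1
[col 5] FO: children F:{G}, O:{T} ∪→ {G,T}; cost 1
[col 5] CFOT: children CT:{C,G}, FO:{G,T} ∩→ {G}; cost 0
[col 5] CFOST: children CFOT:{G}, S:{A} ∪→ {A,G}; cost 1
[col 6] CT: children C:{T}, T:{C} ∪→ {C,T}; cost 1
[col 6] FO: children F:{C}, O:{C} ∩→ {C}; cost 0
[col 6] CFOT: children CT:{C,T}, FO:{C} ∩→ {C}; cost 0
[col 6] CFOST: children CFOT:{C}, S:{A} ∪→ {A,C}; cost 1
per-site changes: [2, 1, 2, 1, 2, 3, 2]; total = 13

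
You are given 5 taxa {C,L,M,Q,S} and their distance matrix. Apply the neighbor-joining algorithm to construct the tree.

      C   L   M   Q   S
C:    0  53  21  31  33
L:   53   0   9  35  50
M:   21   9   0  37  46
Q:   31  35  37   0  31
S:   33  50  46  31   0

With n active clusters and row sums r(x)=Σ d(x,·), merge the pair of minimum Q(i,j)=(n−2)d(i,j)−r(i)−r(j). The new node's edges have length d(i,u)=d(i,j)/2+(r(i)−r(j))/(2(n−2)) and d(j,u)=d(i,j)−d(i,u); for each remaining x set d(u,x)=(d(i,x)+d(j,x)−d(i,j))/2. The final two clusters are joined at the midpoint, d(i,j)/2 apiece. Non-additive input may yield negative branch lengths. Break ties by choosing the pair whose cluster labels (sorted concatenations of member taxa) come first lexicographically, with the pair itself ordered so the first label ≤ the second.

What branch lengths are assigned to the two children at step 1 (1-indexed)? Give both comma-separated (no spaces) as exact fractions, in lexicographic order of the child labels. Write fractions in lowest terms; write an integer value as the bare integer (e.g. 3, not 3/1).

step 1: merge (L,M) at d=9, Q=-233; branch lengths L→61/6, M→-7/6; new cluster LM
  updated: d(C,LM)=65/2, d(LM,Q)=63/2, d(LM,S)=87/2
step 2: merge (C,LM) at d=65/2, Q=-139; branch lengths C→27/2, LM→19; new cluster CLM
  updated: d(CLM,Q)=15, d(CLM,S)=22
step 3: merge (CLM,Q) at d=15, Q=-68; branch lengths CLM→3, Q→12; new cluster CLMQ
  updated: d(CLMQ,S)=19
step 4: merge (CLMQ,S) at d=19; branch lengths CLMQ→19/2, S→19/2; new cluster CLMQS
final tree: (((C:27/2,(L:61/6,M:-7/6):19):3,Q:12):19/2,S:19/2)
total length: 151/2

61/6,-7/6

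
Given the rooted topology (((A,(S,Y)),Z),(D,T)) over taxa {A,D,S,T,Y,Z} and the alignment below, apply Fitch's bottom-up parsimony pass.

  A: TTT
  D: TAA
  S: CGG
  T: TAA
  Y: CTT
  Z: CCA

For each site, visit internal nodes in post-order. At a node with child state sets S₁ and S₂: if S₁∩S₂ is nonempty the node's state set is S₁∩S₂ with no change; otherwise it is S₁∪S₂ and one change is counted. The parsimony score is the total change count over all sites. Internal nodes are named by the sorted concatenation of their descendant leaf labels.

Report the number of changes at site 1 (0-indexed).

[col 0] SY: children S:{C}, Y:{C} ∩→ {C}; cost 0
[col 0] ASY: children A:{T}, SY:{C} ∪→ {C,T}; cost 1
[col 0] ASYZ: children ASY:{C,T}, Z:{C} ∩→ {C}; cost 0
[col 0] DT: children D:{T}, T:{T} ∩→ {T}; cost 0
[col 0] ADSTYZ: children ASYZ:{C}, DT:{T} ∪→ {C,T}; cost 1
[col 1] SY: children S:{G}, Y:{T} ∪→ {G,T}; cost 1
[col 1] ASY: children A:{T}, SY:{G,T} ∩→ {T}; cost 0
[col 1] ASYZ: children ASY:{T}, Z:{C} ∪→ {C,T}; cost 1
[col 1] DT: children D:{A}, T:{A} ∩→ {A}; cost 0
[col 1] ADSTYZ: children ASYZ:{C,T}, DT:{A} ∪→ {A,C,T}; cost 1
[col 2] SY: children S:{G}, Y:{T} ∪→ {G,T}; cost 1
[col 2] ASY: children A:{T}, SY:{G,T} ∩→ {T}; cost 0
[col 2] ASYZ: children ASY:{T}, Z:{A} ∪→ {A,T}; cost 1
[col 2] DT: children D:{A}, T:{A} ∩→ {A}; cost 0
[col 2] ADSTYZ: children ASYZ:{A,T}, DT:{A} ∩→ {A}; cost 0
per-site changes: [2, 3, 2]; total = 7

3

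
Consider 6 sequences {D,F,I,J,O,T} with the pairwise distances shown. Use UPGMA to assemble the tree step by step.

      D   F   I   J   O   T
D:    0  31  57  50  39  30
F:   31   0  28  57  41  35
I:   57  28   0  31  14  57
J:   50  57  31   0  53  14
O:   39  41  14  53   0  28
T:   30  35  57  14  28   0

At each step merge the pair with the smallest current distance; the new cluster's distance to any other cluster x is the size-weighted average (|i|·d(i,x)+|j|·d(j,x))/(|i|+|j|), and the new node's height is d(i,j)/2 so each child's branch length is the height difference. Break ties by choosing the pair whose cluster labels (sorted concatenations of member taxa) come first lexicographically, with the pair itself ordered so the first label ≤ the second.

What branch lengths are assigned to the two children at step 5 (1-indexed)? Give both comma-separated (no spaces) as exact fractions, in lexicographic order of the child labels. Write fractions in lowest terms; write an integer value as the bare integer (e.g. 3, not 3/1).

1. join I+O (d=14) ⇒ IO; edges |I|=7, |O|=7
  updated: d(D,IO)=48, d(F,IO)=69/2, d(IO,J)=42, d(IO,T)=85/2
2. join J+T (d=14) ⇒ JT; edges |J|=7, |T|=7
  updated: d(D,JT)=40, d(F,JT)=46, d(IO,JT)=169/4
3. join D+F (d=31) ⇒ DF; edges |D|=31/2, |F|=31/2
  updated: d(DF,IO)=165/4, d(DF,JT)=43
4. join DF+IO (d=165/4) ⇒ DFIO; edges |DF|=41/8, |IO|=109/8
  updated: d(DFIO,JT)=341/8
5. join DFIO+JT (d=341/8) ⇒ DFIJOT; edges |DFIO|=11/16, |JT|=229/16
final tree: (((D:31/2,F:31/2):41/8,(I:7,O:7):109/8):11/16,(J:7,T:7):229/16)
total length: 371/4

11/16,229/16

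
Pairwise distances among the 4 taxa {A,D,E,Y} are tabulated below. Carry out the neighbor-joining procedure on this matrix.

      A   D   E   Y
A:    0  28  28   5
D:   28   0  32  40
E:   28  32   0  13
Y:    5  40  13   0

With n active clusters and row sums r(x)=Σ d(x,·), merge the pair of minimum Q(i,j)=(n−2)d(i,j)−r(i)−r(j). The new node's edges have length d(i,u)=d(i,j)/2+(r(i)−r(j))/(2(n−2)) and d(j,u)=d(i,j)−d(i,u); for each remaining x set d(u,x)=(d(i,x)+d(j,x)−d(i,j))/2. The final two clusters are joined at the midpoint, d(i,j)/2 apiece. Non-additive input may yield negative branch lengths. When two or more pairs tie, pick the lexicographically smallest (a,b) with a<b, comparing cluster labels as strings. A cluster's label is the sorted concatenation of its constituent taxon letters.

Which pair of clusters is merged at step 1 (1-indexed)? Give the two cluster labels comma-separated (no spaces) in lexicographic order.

iteration 1: select A,Y (d=5, Q=-109); attach at lengths (13/4, 7/4); label the merged cluster AY
  updated: d(AY,D)=63/2, d(AY,E)=18
iteration 2: select AY,D (d=63/2, Q=-163/2); attach at lengths (35/4, 91/4); label the merged cluster ADY
  updated: d(ADY,E)=37/4
iteration 3: select ADY,E (d=37/4); attach at lengths (37/8, 37/8); label the merged cluster ADEY
final tree: (((A:13/4,Y:7/4):35/4,D:91/4):37/8,E:37/8)
total length: 183/4

A,Y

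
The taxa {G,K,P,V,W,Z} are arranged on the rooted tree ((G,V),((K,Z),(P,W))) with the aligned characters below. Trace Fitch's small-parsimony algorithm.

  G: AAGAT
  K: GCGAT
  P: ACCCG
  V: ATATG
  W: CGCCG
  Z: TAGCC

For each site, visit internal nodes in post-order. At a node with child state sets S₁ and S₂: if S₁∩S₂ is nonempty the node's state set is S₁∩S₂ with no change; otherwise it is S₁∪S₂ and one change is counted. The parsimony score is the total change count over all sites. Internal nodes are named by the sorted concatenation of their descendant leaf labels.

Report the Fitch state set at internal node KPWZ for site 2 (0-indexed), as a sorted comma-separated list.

C,G

[col 0] GV: children G:{A}, V:{A} ∩→ {A}; cost 0
[col 0] KZ: children K:{G}, Z:{T} ∪→ {G,T}; cost 1
[col 0] PW: children P:{A}, W:{C} ∪→ {A,C}; cost 1
[col 0] KPWZ: children KZ:{G,T}, PW:{A,C} ∪→ {A,C,G,T}; cost 1
[col 0] GKPVWZ: children GV:{A}, KPWZ:{A,C,G,T} ∩→ {A}; cost 0
[col 1] GV: children G:{A}, V:{T} ∪→ {A,T}; cost 1
[col 1] KZ: children K:{C}, Z:{A} ∪→ {A,C}; cost 1
[col 1] PW: children P:{C}, W:{G} ∪→ {C,G}; cost 1
[col 1] KPWZ: children KZ:{A,C}, PW:{C,G} ∩→ {C}; cost 0
[col 1] GKPVWZ: children GV:{A,T}, KPWZ:{C} ∪→ {A,C,T}; cost 1
[col 2] GV: children G:{G}, V:{A} ∪→ {A,G}; cost 1
[col 2] KZ: children K:{G}, Z:{G} ∩→ {G}; cost 0
[col 2] PW: children P:{C}, W:{C} ∩→ {C}; cost 0
[col 2] KPWZ: children KZ:{G}, PW:{C} ∪→ {C,G}; cost 1
[col 2] GKPVWZ: children GV:{A,G}, KPWZ:{C,G} ∩→ {G}; cost 0
[col 3] GV: children G:{A}, V:{T} ∪→ {A,T}; cost 1
[col 3] KZ: children K:{A}, Z:{C} ∪→ {A,C}; cost 1
[col 3] PW: children P:{C}, W:{C} ∩→ {C}; cost 0
[col 3] KPWZ: children KZ:{A,C}, PW:{C} ∩→ {C}; cost 0
[col 3] GKPVWZ: children GV:{A,T}, KPWZ:{C} ∪→ {A,C,T}; cost 1
[col 4] GV: children G:{T}, V:{G} ∪→ {G,T}; cost 1
[col 4] KZ: children K:{T}, Z:{C} ∪→ {C,T}; cost 1
[col 4] PW: children P:{G}, W:{G} ∩→ {G}; cost 0
[col 4] KPWZ: children KZ:{C,T}, PW:{G} ∪→ {C,G,T}; cost 1
[col 4] GKPVWZ: children GV:{G,T}, KPWZ:{C,G,T} ∩→ {G,T}; cost 0
per-site changes: [3, 4, 2, 3, 3]; total = 15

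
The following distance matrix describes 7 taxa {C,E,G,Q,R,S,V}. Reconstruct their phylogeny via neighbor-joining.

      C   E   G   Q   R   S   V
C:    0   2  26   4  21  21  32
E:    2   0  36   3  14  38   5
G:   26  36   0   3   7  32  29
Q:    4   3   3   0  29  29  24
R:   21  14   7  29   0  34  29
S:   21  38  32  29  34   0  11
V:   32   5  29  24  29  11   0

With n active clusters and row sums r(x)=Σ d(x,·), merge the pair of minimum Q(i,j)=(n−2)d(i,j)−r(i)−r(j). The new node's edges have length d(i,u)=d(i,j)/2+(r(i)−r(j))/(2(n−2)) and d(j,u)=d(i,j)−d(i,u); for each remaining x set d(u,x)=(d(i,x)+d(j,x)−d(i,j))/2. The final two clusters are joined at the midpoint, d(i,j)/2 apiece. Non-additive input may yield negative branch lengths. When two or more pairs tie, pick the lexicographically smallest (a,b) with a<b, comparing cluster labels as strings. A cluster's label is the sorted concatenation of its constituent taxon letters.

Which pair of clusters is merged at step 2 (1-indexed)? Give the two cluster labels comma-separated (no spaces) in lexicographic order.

G,R

1. join S+V (d=11, Q=-240) ⇒ SV; edges |S|=9, |V|=2
  updated: d(C,SV)=21, d(E,SV)=16, d(G,SV)=25, d(Q,SV)=21, d(R,SV)=26
2. join G+R (d=7, Q=-166) ⇒ GR; edges |G|=7/2, |R|=7/2
  updated: d(C,GR)=20, d(E,GR)=43/2, d(GR,Q)=25/2, d(GR,SV)=22
3. join GR+SV (d=22, Q=-90) ⇒ GRSV; edges |GR|=31/3, |SV|=35/3
  updated: d(C,GRSV)=19/2, d(E,GRSV)=31/4, d(GRSV,Q)=23/4
4. join C+E (d=2, Q=-97/4) ⇒ CE; edges |C|=27/16, |E|=5/16
  updated: d(CE,GRSV)=61/8, d(CE,Q)=5/2
5. join CE+GRSV (d=61/8, Q=-127/8) ⇒ CEGRSV; edges |CE|=35/16, |GRSV|=87/16
  updated: d(CEGRSV,Q)=5/16
6. join CEGRSV+Q (d=5/16) ⇒ CEGQRSV; edges |CEGRSV|=5/32, |Q|=5/32
final tree: (((C:27/16,E:5/16):35/16,((G:7/2,R:7/2):31/3,(S:9,V:2):35/3):87/16):5/32,Q:5/32)
total length: 799/16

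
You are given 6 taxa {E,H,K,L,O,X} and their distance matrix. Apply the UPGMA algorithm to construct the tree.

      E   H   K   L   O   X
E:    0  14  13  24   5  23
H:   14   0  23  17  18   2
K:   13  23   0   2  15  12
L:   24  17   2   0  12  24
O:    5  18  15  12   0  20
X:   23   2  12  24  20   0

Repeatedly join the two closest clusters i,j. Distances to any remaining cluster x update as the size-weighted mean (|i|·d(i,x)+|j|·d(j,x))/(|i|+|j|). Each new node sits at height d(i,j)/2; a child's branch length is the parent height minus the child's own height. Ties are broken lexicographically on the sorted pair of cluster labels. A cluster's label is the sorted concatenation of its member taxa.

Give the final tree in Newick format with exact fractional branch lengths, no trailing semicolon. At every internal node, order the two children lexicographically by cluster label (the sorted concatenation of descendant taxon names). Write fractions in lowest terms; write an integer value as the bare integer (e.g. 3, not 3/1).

(((E:5/2,O:5/2):11/2,(K:1,L:1):7):23/16,(H:1,X:1):135/16)

1. join H+X (d=2) ⇒ HX; edges |H|=1, |X|=1
  updated: d(E,HX)=37/2, d(HX,K)=35/2, d(HX,L)=41/2, d(HX,O)=19
2. join K+L (d=2) ⇒ KL; edges |K|=1, |L|=1
  updated: d(E,KL)=37/2, d(HX,KL)=19, d(KL,O)=27/2
3. join E+O (d=5) ⇒ EO; edges |E|=5/2, |O|=5/2
  updated: d(EO,HX)=75/4, d(EO,KL)=16
4. join EO+KL (d=16) ⇒ EKLO; edges |EO|=11/2, |KL|=7
  updated: d(EKLO,HX)=151/8
5. join EKLO+HX (d=151/8) ⇒ EHKLOX; edges |EKLO|=23/16, |HX|=135/16
final tree: (((E:5/2,O:5/2):11/2,(K:1,L:1):7):23/16,(H:1,X:1):135/16)
total length: 251/8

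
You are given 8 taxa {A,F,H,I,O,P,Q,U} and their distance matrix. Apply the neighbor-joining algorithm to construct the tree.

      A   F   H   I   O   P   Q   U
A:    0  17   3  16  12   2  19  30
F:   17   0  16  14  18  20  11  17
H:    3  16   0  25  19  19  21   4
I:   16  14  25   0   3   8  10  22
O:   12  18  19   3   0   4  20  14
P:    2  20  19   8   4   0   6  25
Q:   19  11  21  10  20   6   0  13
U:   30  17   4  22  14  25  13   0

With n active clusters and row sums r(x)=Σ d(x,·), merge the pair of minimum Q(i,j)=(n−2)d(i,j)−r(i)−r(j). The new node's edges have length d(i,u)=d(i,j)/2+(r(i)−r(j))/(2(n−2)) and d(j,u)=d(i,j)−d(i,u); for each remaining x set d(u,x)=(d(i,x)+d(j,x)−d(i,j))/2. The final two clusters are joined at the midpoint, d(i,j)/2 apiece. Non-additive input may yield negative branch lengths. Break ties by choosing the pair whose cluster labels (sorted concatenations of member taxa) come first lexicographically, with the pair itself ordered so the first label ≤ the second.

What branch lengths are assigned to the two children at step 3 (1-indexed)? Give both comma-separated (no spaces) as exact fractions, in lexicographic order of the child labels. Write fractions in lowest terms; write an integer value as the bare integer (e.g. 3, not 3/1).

9/8,15/8

step 1: merge (H,U) at d=4, Q=-208; branch lengths H→1/2, U→7/2; new cluster HU
  updated: d(A,HU)=29/2, d(F,HU)=29/2, d(HU,I)=43/2, d(HU,O)=29/2, d(HU,P)=20, d(HU,Q)=15
step 2: merge (A,P) at d=2, Q=-261/2; branch lengths A→61/20, P→-21/20; new cluster AP
  updated: d(AP,F)=35/2, d(AP,HU)=65/4, d(AP,I)=11, d(AP,O)=7, d(AP,Q)=23/2
step 3: merge (I,O) at d=3, Q=-110; branch lengths I→9/8, O→15/8; new cluster IO
  updated: d(AP,IO)=15/2, d(F,IO)=29/2, d(HU,IO)=33/2, d(IO,Q)=27/2
step 4: merge (AP,IO) at d=15/2, Q=-329/4; branch lengths AP→31/8, IO→29/8; new cluster AIOP
  updated: d(AIOP,F)=49/4, d(AIOP,HU)=101/8, d(AIOP,Q)=35/4
step 5: merge (AIOP,Q) at d=35/4, Q=-407/8; branch lengths AIOP→131/32, Q→149/32; new cluster AIOPQ
  updated: d(AIOPQ,F)=29/4, d(AIOPQ,HU)=151/16
step 6: merge (AIOPQ,F) at d=29/4, Q=-499/16; branch lengths AIOPQ→35/32, F→197/32; new cluster AFIOPQ
  updated: d(AFIOPQ,HU)=267/32
step 7: merge (AFIOPQ,HU) at d=267/32; branch lengths AFIOPQ→267/64, HU→267/64; new cluster AFHIOPQU
final tree: (((((A:61/20,P:-21/20):31/8,(I:9/8,O:15/8):29/8):131/32,Q:149/32):35/32,F:197/32):267/64,(H:1/2,U:7/2):267/64)
total length: 1307/32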